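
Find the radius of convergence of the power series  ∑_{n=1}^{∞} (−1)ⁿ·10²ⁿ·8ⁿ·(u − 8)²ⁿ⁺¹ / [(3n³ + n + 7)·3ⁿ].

The ratio of consecutive coefficients is [(3n³ + n + 7)/(3(n+1)³ + (n+1) + 7)] · 100·8/3 → 800/3.
Writing y = (u − 8)², the series in y has radius 3/800, so |u − 8| < √(3/800) and R = √6/40.

R = √6/40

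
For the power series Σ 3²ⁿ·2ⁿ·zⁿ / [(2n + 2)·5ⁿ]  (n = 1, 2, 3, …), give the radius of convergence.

By the ratio test, |a_{n+1}/a_n| = [(2n + 2)/(2(n+1) + 2)] · 9·2/5 → 18/5.
Thus R = 1/(18/5) = 5/18.

R = 5/18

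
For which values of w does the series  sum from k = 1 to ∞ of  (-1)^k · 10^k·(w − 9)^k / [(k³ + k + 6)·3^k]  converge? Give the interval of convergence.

[87/10, 93/10]

Ratio test: |a_{k+1}/a_k| = [(k³ + k + 6)/((k+1)³ + (k+1) + 6)] · 10/3 → 10/3 as k → ∞.
Thus R = 1/(10/3) = 3/10.
Check w = 93/10: the series is dominated by a constant times Σ 1/k³, which converges (p = 3 > 1).
When w = 87/10, the terms are on the order of 1/k³, so the series converges absolutely by comparison with the p-series (p = 3 > 1).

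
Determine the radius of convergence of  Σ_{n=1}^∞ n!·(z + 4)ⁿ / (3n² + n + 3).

By the ratio test, |a_{n+1}/a_n| = (n+1) · (3n² + n + 3)/(3(n+1)² + (n+1) + 3) → ∞.
Since the ratio → ∞, the series diverges for every z ≠ -4, and R = 0.

R = 0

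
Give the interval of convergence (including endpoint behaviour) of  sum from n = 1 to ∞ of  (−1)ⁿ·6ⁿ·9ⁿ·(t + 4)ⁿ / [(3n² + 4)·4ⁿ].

[-110/27, -106/27]

The ratio of consecutive coefficients is [(3n² + 4)/(3(n+1)² + 4)] · 6·9/4 → 27/2.
Convergence for |t + 4| · 27/2 < 1, i.e. |t + 4| < 2/27. So R = 2/27.
Check t = -106/27: the series is dominated by a constant times Σ 1/n², which converges (p = 2 > 1).
Endpoint t = -110/27: the terms are on the order of 1/n², so the series converges absolutely by comparison with the p-series (p = 2 > 1).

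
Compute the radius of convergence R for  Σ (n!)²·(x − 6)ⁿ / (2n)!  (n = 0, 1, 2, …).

The ratio of consecutive coefficients is (n+1)²/[(2n+1)·(2n+2)] → 1/4.
The series converges when 1/4 · |x − 6| < 1, giving R = 4.

R = 4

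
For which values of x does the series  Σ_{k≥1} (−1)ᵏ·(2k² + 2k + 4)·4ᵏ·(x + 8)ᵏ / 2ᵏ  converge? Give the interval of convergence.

The ratio of consecutive coefficients is [(2(k+1)² + 2(k+1) + 4)/(2k² + 2k + 4)] · 4/2 → 2.
Hence the series converges for |x + 8| < 1/(2) = 1/2, so the radius of convergence is 1/2.
Check x = -15/2: the terms have absolute value of order k², which does not tend to 0, so the series diverges by the divergence test.
At x = -17/2: the k-th term does not approach 0; divergence by the term test.

(-17/2, -15/2)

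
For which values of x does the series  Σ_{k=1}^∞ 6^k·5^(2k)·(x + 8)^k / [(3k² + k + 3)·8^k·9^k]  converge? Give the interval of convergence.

[-212/25, -188/25]

The ratio of consecutive coefficients is [(3k² + k + 3)/(3(k+1)² + (k+1) + 3)] · 6·25/(8·9) → 25/12.
Thus R = 1/(25/12) = 12/25.
Check x = -188/25: the series is dominated by a constant times Σ 1/k², which converges (p = 2 > 1).
At x = -212/25: the terms are on the order of 1/k², so the series converges absolutely by comparison with the p-series (p = 2 > 1).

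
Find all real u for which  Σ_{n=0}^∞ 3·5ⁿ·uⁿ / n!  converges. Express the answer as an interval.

(−∞, ∞)

Apply the ratio test: |a_{n+1}| / |a_n| = 3/3 · 5 · 1/(n+1), which tends to 0 as n → ∞.
Since the limit is 0 < 1 for every u, the series converges on all of ℝ and R = ∞.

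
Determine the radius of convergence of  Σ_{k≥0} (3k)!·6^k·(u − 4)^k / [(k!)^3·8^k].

R = 4/81

The ratio of consecutive coefficients is (3k+1)·(3k+2)·(3k+3)/(k+1)³ · 6/8 → 81/4.
Hence the series converges for |u − 4| < 1/(81/4) = 4/81, so the radius of convergence is 4/81.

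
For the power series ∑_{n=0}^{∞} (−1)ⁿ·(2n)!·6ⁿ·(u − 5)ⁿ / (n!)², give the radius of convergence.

R = 1/24

The ratio of consecutive coefficients is (2n+1)·(2n+2)/(n+1)² · 6 → 24.
Hence the series converges for |u − 5| < 1/(24) = 1/24, so the radius of convergence is 1/24.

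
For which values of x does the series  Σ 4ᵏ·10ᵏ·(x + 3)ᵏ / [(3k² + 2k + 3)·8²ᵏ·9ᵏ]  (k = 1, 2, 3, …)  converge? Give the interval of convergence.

By the ratio test, |a_{k+1}/a_k| = [(3k² + 2k + 3)/(3(k+1)² + 2(k+1) + 3)] · 4·10/(64·9) → 5/72.
Thus R = 1/(5/72) = 72/5.
Check x = 57/5: the series is dominated by a constant times Σ 1/k², which converges (p = 2 > 1).
At x = -87/5: the series is dominated by a constant times Σ 1/k², which converges (p = 2 > 1).

[-87/5, 57/5]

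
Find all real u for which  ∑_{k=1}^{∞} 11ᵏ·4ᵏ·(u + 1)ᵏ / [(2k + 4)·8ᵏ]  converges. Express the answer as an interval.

Ratio test: |a_{k+1}/a_k| = [(2k + 4)/(2(k+1) + 4)] · 11·4/8 → 11/2 as k → ∞.
Hence the series converges for |u + 1| < 1/(11/2) = 2/11, so the radius of convergence is 2/11.
Check u = -9/11: the terms are asymptotic to a nonzero constant times 1/k, so the series diverges by limit comparison with Σ 1/k.
Endpoint u = -13/11: an alternating series whose terms decrease to 0 in absolute value, so it converges by the Leibniz criterion.

[-13/11, -9/11)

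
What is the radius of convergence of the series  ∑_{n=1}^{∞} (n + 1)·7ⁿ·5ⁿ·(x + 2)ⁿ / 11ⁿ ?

Apply the ratio test: |a_{n+1}| / |a_n| = [((n+1) + 1)/(n + 1)] · 7·5/11, which tends to 35/11 as n → ∞.
Convergence for |x + 2| · 35/11 < 1, i.e. |x + 2| < 11/35. So R = 11/35.

R = 11/35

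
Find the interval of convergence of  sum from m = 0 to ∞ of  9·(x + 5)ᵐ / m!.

(−∞, ∞)

The ratio of consecutive coefficients is 9/9 · 1/(m+1) → 0.
The ratio tends to 0 regardless of x, hence R = ∞.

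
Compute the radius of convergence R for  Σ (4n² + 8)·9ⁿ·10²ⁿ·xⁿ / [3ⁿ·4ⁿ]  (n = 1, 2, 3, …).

R = 1/75

By the ratio test, |a_{n+1}/a_n| = [(4(n+1)² + 8)/(4n² + 8)] · 9·100/(3·4) → 75.
Convergence for |x| · 75 < 1, i.e. |x| < 1/75. So R = 1/75.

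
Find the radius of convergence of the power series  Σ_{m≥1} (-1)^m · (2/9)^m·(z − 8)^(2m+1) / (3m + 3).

Ratio test: |a_{m+1}/a_m| = [(3m + 3)/(3(m+1) + 3)] · 2/9 → 2/9 as m → ∞.
Successive powers of (z − 8) differ by 2, so the series converges when |z − 8|² · 2/9 < 1, i.e. |z − 8| < √(9/2). So R = 3√2/2.

R = 3√2/2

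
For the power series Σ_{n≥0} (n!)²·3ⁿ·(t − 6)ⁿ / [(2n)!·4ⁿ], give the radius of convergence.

By the ratio test, |a_{n+1}/a_n| = (n+1)²/[(2n+1)·(2n+2)] · 3/4 → 3/16.
Convergence for |t − 6| · 3/16 < 1, i.e. |t − 6| < 16/3. So R = 16/3.

R = 16/3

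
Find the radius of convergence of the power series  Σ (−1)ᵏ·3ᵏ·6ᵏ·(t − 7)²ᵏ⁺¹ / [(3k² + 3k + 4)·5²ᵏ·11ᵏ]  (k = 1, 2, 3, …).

By the ratio test, |a_{k+1}/a_k| = [(3k² + 3k + 4)/(3(k+1)² + 3(k+1) + 4)] · 3·6/(25·11) → 18/275.
Since the exponent of (t − 7) increases by 2 each term, convergence requires |t − 7|² < 275/18, hence R = 5√22/6.

R = 5√22/6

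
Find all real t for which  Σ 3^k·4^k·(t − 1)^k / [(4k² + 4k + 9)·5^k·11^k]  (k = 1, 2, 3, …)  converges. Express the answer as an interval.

The ratio of consecutive coefficients is [(4k² + 4k + 9)/(4(k+1)² + 4(k+1) + 9)] · 3·4/(5·11) → 12/55.
Hence the series converges for |t − 1| < 1/(12/55) = 55/12, so the radius of convergence is 55/12.
Endpoint t = 67/12: the series is dominated by a constant times Σ 1/k², which converges (p = 2 > 1).
Endpoint t = -43/12: the terms are on the order of 1/k², so the series converges absolutely by comparison with the p-series (p = 2 > 1).

[-43/12, 67/12]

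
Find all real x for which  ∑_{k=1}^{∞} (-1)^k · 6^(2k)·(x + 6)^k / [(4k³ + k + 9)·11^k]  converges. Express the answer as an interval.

Ratio test: |a_{k+1}/a_k| = [(4k³ + k + 9)/(4(k+1)³ + (k+1) + 9)] · 36/11 → 36/11 as k → ∞.
The series converges when 36/11 · |x + 6| < 1, giving R = 11/36.
At x = -205/36: absolute convergence follows by limit comparison with Σ 1/k³.
Endpoint x = -227/36: the terms are on the order of 1/k³, so the series converges absolutely by comparison with the p-series (p = 3 > 1).

[-227/36, -205/36]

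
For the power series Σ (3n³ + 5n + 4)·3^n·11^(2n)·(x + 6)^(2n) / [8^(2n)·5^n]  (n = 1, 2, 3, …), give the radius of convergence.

R = 8√15/33

By the ratio test, |a_{n+1}/a_n| = [(3(n+1)³ + 5(n+1) + 4)/(3n³ + 5n + 4)] · 3·121/(64·5) → 363/320.
Since the exponent of (x + 6) increases by 2 each term, convergence requires |x + 6|² < 320/363, hence R = 8√15/33.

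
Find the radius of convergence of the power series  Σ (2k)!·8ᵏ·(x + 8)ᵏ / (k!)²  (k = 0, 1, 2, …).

Ratio test: |a_{k+1}/a_k| = (2k+1)·(2k+2)/(k+1)² · 8 → 32 as k → ∞.
Convergence for |x + 8| · 32 < 1, i.e. |x + 8| < 1/32. So R = 1/32.

R = 1/32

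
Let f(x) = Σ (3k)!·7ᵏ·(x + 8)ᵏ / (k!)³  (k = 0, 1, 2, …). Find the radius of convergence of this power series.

R = 1/189

The ratio of consecutive coefficients is (3k+1)·(3k+2)·(3k+3)/(k+1)³ · 7 → 189.
The series converges when 189 · |x + 8| < 1, giving R = 1/189.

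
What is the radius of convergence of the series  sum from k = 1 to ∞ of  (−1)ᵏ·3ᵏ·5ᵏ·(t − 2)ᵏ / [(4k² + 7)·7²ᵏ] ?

R = 49/15

By the ratio test, |a_{k+1}/a_k| = [(4k² + 7)/(4(k+1)² + 7)] · 3·5/49 → 15/49.
Convergence for |t − 2| · 15/49 < 1, i.e. |t − 2| < 49/15. So R = 49/15.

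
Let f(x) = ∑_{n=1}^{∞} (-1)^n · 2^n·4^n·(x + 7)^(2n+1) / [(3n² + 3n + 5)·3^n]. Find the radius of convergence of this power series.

Ratio test: |a_{n+1}/a_n| = [(3n² + 3n + 5)/(3(n+1)² + 3(n+1) + 5)] · 2·4/3 → 8/3 as n → ∞.
Successive powers of (x + 7) differ by 2, so the series converges when |x + 7|² · 8/3 < 1, i.e. |x + 7| < √(3/8). So R = √6/4.

R = √6/4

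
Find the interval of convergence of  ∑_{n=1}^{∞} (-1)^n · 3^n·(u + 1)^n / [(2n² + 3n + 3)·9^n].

[-4, 2]

By the ratio test, |a_{n+1}/a_n| = [(2n² + 3n + 3)/(2(n+1)² + 3(n+1) + 3)] · 3/9 → 1/3.
Thus R = 1/(1/3) = 3.
Check u = 2: absolute convergence follows by limit comparison with Σ 1/n².
At u = -4: the series is dominated by a constant times Σ 1/n², which converges (p = 2 > 1).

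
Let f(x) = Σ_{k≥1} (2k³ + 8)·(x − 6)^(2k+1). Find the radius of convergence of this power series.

Apply the ratio test: |a_{k+1}| / |a_k| = (2(k+1)³ + 8)/(2k³ + 8), which tends to 1 as k → ∞.
Successive powers of (x − 6) differ by 2, so the series converges when |x − 6|² · 1 < 1, i.e. |x − 6| < √(1) = 1. So R = 1.

R = 1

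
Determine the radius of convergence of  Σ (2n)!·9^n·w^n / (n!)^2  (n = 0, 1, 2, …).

By the ratio test, |a_{n+1}/a_n| = (2n+1)·(2n+2)/(n+1)² · 9 → 36.
Hence the series converges for |w| < 1/(36) = 1/36, so the radius of convergence is 1/36.

R = 1/36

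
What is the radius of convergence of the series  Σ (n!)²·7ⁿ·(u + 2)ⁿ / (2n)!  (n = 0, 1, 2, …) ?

Apply the ratio test: |a_{n+1}| / |a_n| = (n+1)²/[(2n+1)·(2n+2)] · 7, which tends to 7/4 as n → ∞.
Hence the series converges for |u + 2| < 1/(7/4) = 4/7, so the radius of convergence is 4/7.

R = 4/7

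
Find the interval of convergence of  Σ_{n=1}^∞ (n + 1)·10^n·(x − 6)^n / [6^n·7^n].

(9/5, 51/5)

By the ratio test, |a_{n+1}/a_n| = [((n+1) + 1)/(n + 1)] · 10/(6·7) → 5/21.
Thus R = 1/(5/21) = 21/5.
Endpoint x = 51/5: the n-th term does not approach 0; divergence by the term test.
Check x = 9/5: the n-th term does not approach 0; divergence by the term test.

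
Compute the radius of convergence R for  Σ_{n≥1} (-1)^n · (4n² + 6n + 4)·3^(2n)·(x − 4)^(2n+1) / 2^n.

Apply the ratio test: |a_{n+1}| / |a_n| = [(4(n+1)² + 6(n+1) + 4)/(4n² + 6n + 4)] · 9/2, which tends to 9/2 as n → ∞.
Writing y = (x − 4)², the series in y has radius 2/9, so |x − 4| < √(2/9) and R = √2/3.

R = √2/3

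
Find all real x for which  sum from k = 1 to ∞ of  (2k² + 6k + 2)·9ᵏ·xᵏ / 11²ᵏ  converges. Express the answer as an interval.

(-121/9, 121/9)

Ratio test: |a_{k+1}/a_k| = [(2(k+1)² + 6(k+1) + 2)/(2k² + 6k + 2)] · 9/121 → 9/121 as k → ∞.
Thus R = 1/(9/121) = 121/9.
Check x = 121/9: the terms do not tend to 0, so the series diverges.
At x = -121/9: the k-th term does not approach 0; divergence by the term test.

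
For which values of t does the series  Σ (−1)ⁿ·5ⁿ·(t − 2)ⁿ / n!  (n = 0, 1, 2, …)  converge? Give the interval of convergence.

(−∞, ∞)

The ratio of consecutive coefficients is 5 · 1/(n+1) → 0.
Since the limit is 0 < 1 for every t, the series converges on all of ℝ and R = ∞.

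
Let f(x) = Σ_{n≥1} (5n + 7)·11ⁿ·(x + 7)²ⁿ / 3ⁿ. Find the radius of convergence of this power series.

R = √33/11

Ratio test: |a_{n+1}/a_n| = [(5(n+1) + 7)/(5n + 7)] · 11/3 → 11/3 as n → ∞.
Since the exponent of (x + 7) increases by 2 each term, convergence requires |x + 7|² < 3/11, hence R = √33/11.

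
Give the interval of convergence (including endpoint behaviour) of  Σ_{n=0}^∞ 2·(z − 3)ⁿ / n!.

Ratio test: |a_{n+1}/a_n| = 2/2 · 1/(n+1) → 0 as n → ∞.
The ratio tends to 0 regardless of z, hence R = ∞.

(−∞, ∞)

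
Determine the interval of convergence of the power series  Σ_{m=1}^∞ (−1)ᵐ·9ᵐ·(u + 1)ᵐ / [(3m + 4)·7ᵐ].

(-16/9, -2/9]

The ratio of consecutive coefficients is [(3m + 4)/(3(m+1) + 4)] · 9/7 → 9/7.
Thus R = 1/(9/7) = 7/9.
Endpoint u = -2/9: convergence follows from the alternating series test (terms decrease monotonically to 0).
When u = -16/9, the terms are asymptotic to a nonzero constant times 1/m, so the series diverges by limit comparison with Σ 1/m.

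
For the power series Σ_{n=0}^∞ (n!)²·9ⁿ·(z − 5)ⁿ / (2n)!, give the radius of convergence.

R = 4/9

The ratio of consecutive coefficients is (n+1)²/[(2n+1)·(2n+2)] · 9 → 9/4.
Hence the series converges for |z − 5| < 1/(9/4) = 4/9, so the radius of convergence is 4/9.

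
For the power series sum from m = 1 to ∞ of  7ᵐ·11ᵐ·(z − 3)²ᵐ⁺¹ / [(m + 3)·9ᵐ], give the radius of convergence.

Apply the ratio test: |a_{m+1}| / |a_m| = [(m + 3)/((m+1) + 3)] · 7·11/9, which tends to 77/9 as m → ∞.
Successive powers of (z − 3) differ by 2, so the series converges when |z − 3|² · 77/9 < 1, i.e. |z − 3| < √(9/77). So R = 3√77/77.

R = 3√77/77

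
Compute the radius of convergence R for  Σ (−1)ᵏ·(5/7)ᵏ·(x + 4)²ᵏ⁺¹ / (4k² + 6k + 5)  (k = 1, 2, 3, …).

Apply the ratio test: |a_{k+1}| / |a_k| = [(4k² + 6k + 5)/(4(k+1)² + 6(k+1) + 5)] · 5/7, which tends to 5/7 as k → ∞.
Writing y = (x + 4)², the series in y has radius 7/5, so |x + 4| < √(7/5) and R = √35/5.

R = √35/5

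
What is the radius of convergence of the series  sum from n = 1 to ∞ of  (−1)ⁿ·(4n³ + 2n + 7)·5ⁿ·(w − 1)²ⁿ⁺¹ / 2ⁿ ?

R = √10/5

By the ratio test, |a_{n+1}/a_n| = [(4(n+1)³ + 2(n+1) + 7)/(4n³ + 2n + 7)] · 5/2 → 5/2.
Since the exponent of (w − 1) increases by 2 each term, convergence requires |w − 1|² < 2/5, hence R = √10/5.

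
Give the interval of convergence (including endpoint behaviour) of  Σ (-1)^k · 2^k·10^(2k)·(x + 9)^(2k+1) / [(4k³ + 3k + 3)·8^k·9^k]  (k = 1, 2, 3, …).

The ratio of consecutive coefficients is [(4k³ + 3k + 3)/(4(k+1)³ + 3(k+1) + 3)] · 2·100/(8·9) → 25/9.
Since the exponent of (x + 9) increases by 2 each term, convergence requires |x + 9|² < 9/25, hence R = 3/5.
When x = -42/5, absolute convergence follows by limit comparison with Σ 1/k³.
At x = -48/5: absolute convergence follows by limit comparison with Σ 1/k³.

[-48/5, -42/5]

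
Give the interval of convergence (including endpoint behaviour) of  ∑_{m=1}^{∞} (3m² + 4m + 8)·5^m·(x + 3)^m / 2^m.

(-17/5, -13/5)

Apply the ratio test: |a_{m+1}| / |a_m| = [(3(m+1)² + 4(m+1) + 8)/(3m² + 4m + 8)] · 5/2, which tends to 5/2 as m → ∞.
Thus R = 1/(5/2) = 2/5.
Endpoint x = -13/5: the m-th term does not approach 0; divergence by the term test.
Check x = -17/5: the terms have absolute value of order m², which does not tend to 0, so the series diverges by the divergence test.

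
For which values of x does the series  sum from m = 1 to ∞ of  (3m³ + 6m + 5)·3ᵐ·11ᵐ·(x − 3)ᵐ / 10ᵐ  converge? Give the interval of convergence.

(89/33, 109/33)

By the ratio test, |a_{m+1}/a_m| = [(3(m+1)³ + 6(m+1) + 5)/(3m³ + 6m + 5)] · 3·11/10 → 33/10.
Thus R = 1/(33/10) = 10/33.
Endpoint x = 109/33: the terms do not tend to 0, so the series diverges.
When x = 89/33, the terms do not tend to 0, so the series diverges.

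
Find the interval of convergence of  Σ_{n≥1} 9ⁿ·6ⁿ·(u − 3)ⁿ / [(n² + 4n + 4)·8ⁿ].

[77/27, 85/27]

Apply the ratio test: |a_{n+1}| / |a_n| = [(n² + 4n + 4)/((n+1)² + 4(n+1) + 4)] · 9·6/8, which tends to 27/4 as n → ∞.
Convergence for |u − 3| · 27/4 < 1, i.e. |u − 3| < 4/27. So R = 4/27.
Check u = 85/27: absolute convergence follows by limit comparison with Σ 1/n².
Check u = 77/27: absolute convergence follows by limit comparison with Σ 1/n².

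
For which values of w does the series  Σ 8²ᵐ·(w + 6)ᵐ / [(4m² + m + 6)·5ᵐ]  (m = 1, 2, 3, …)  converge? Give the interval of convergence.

[-389/64, -379/64]

By the ratio test, |a_{m+1}/a_m| = [(4m² + m + 6)/(4(m+1)² + (m+1) + 6)] · 64/5 → 64/5.
Thus R = 1/(64/5) = 5/64.
At w = -379/64: the terms are on the order of 1/m², so the series converges absolutely by comparison with the p-series (p = 2 > 1).
Check w = -389/64: the terms are on the order of 1/m², so the series converges absolutely by comparison with the p-series (p = 2 > 1).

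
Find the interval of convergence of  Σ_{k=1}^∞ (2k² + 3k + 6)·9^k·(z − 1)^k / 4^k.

Ratio test: |a_{k+1}/a_k| = [(2(k+1)² + 3(k+1) + 6)/(2k² + 3k + 6)] · 9/4 → 9/4 as k → ∞.
The series converges when 9/4 · |z − 1| < 1, giving R = 4/9.
Endpoint z = 13/9: the terms have absolute value of order k², which does not tend to 0, so the series diverges by the divergence test.
Check z = 5/9: the terms do not tend to 0, so the series diverges.

(5/9, 13/9)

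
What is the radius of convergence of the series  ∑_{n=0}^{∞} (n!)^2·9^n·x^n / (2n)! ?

Apply the ratio test: |a_{n+1}| / |a_n| = (n+1)²/[(2n+1)·(2n+2)] · 9, which tends to 9/4 as n → ∞.
Hence the series converges for |x| < 1/(9/4) = 4/9, so the radius of convergence is 4/9.

R = 4/9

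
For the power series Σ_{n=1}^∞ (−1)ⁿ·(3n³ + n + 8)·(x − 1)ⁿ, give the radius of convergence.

R = 1

Ratio test: |a_{n+1}/a_n| = (3(n+1)³ + (n+1) + 8)/(3n³ + n + 8) → 1 as n → ∞.
Hence R = 1.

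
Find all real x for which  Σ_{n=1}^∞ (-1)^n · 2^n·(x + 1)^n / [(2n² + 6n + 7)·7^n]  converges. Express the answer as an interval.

[-9/2, 5/2]

Apply the ratio test: |a_{n+1}| / |a_n| = [(2n² + 6n + 7)/(2(n+1)² + 6(n+1) + 7)] · 2/7, which tends to 2/7 as n → ∞.
Convergence for |x + 1| · 2/7 < 1, i.e. |x + 1| < 7/2. So R = 7/2.
Check x = 5/2: the series is dominated by a constant times Σ 1/n², which converges (p = 2 > 1).
Endpoint x = -9/2: the series is dominated by a constant times Σ 1/n², which converges (p = 2 > 1).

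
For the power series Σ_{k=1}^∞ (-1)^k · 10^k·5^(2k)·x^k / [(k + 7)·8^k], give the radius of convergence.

R = 4/125

Apply the ratio test: |a_{k+1}| / |a_k| = [(k + 7)/((k+1) + 7)] · 10·25/8, which tends to 125/4 as k → ∞.
The series converges when 125/4 · |x| < 1, giving R = 4/125.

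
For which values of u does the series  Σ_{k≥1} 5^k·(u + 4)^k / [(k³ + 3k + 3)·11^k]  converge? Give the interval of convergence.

The ratio of consecutive coefficients is [(k³ + 3k + 3)/((k+1)³ + 3(k+1) + 3)] · 5/11 → 5/11.
Thus R = 1/(5/11) = 11/5.
At u = -9/5: the terms are on the order of 1/k³, so the series converges absolutely by comparison with the p-series (p = 3 > 1).
Endpoint u = -31/5: the series is dominated by a constant times Σ 1/k³, which converges (p = 3 > 1).

[-31/5, -9/5]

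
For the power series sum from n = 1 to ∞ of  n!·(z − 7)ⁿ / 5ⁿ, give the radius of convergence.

R = 0

The ratio of consecutive coefficients is (n+1) · 1/5 → ∞.
The terms grow without bound for any (z − 7) ≠ 0, so R = 0 (convergence only at z = 7).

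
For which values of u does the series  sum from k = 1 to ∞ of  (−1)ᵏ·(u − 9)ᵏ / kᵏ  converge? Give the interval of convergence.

(−∞, ∞)

Applying the root test, |a_k|^(1/k) = 1/k → 0.
Since the k-th root of |a_k| tends to 0, the series converges for all real u; R = ∞.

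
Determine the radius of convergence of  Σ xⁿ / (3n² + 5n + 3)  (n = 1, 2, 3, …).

R = 1

The ratio of consecutive coefficients is (3n² + 5n + 3)/(3(n+1)² + 5(n+1) + 3) → 1.
Convergence for |x| < 1, so R = 1.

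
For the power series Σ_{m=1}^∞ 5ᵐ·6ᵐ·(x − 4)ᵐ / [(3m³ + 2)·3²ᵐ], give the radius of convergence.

Ratio test: |a_{m+1}/a_m| = [(3m³ + 2)/(3(m+1)³ + 2)] · 5·6/9 → 10/3 as m → ∞.
Hence the series converges for |x − 4| < 1/(10/3) = 3/10, so the radius of convergence is 3/10.

R = 3/10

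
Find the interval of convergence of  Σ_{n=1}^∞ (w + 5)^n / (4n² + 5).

[-6, -4]

Apply the ratio test: |a_{n+1}| / |a_n| = (4n² + 5)/(4(n+1)² + 5), which tends to 1 as n → ∞.
Convergence for |w + 5| < 1, so R = 1.
When w = -4, the series is dominated by a constant times Σ 1/n², which converges (p = 2 > 1).
At w = -6: absolute convergence follows by limit comparison with Σ 1/n².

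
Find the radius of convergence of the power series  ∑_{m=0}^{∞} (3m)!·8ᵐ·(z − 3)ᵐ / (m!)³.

R = 1/216

Apply the ratio test: |a_{m+1}| / |a_m| = (3m+1)·(3m+2)·(3m+3)/(m+1)³ · 8, which tends to 216 as m → ∞.
The series converges when 216 · |z − 3| < 1, giving R = 1/216.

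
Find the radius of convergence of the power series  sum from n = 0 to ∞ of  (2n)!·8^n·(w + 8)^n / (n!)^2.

Apply the ratio test: |a_{n+1}| / |a_n| = (2n+1)·(2n+2)/(n+1)² · 8, which tends to 32 as n → ∞.
The series converges when 32 · |w + 8| < 1, giving R = 1/32.

R = 1/32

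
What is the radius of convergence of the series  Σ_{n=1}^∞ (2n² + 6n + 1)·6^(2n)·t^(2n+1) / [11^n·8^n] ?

Ratio test: |a_{n+1}/a_n| = [(2(n+1)² + 6(n+1) + 1)/(2n² + 6n + 1)] · 36/(11·8) → 9/22 as n → ∞.
Since the exponent of t increases by 2 each term, convergence requires |t|² < 22/9, hence R = √22/3.

R = √22/3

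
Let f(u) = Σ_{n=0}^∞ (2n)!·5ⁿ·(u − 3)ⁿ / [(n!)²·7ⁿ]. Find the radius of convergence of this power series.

R = 7/20

Ratio test: |a_{n+1}/a_n| = (2n+1)·(2n+2)/(n+1)² · 5/7 → 20/7 as n → ∞.
Hence the series converges for |u − 3| < 1/(20/7) = 7/20, so the radius of convergence is 7/20.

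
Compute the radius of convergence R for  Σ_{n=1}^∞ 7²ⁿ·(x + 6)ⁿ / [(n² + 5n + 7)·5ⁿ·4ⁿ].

R = 20/49

Apply the ratio test: |a_{n+1}| / |a_n| = [(n² + 5n + 7)/((n+1)² + 5(n+1) + 7)] · 49/(5·4), which tends to 49/20 as n → ∞.
Convergence for |x + 6| · 49/20 < 1, i.e. |x + 6| < 20/49. So R = 20/49.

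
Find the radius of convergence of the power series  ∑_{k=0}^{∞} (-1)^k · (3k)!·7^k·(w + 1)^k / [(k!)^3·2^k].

The ratio of consecutive coefficients is (3k+1)·(3k+2)·(3k+3)/(k+1)³ · 7/2 → 189/2.
The series converges when 189/2 · |w + 1| < 1, giving R = 2/189.

R = 2/189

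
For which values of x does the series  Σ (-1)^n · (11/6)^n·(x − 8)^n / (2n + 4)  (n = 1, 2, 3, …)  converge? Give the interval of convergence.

Apply the ratio test: |a_{n+1}| / |a_n| = [(2n + 4)/(2(n+1) + 4)] · 11/6, which tends to 11/6 as n → ∞.
Hence the series converges for |x − 8| < 1/(11/6) = 6/11, so the radius of convergence is 6/11.
Check x = 94/11: convergence follows from the alternating series test (terms decrease monotonically to 0).
Check x = 82/11: comparison with the harmonic series Σ 1/n shows the series diverges.

(82/11, 94/11]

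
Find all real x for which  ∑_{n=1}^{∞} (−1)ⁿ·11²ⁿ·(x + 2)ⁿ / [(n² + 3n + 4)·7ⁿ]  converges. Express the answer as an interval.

[-249/121, -235/121]

The ratio of consecutive coefficients is [(n² + 3n + 4)/((n+1)² + 3(n+1) + 4)] · 121/7 → 121/7.
Convergence for |x + 2| · 121/7 < 1, i.e. |x + 2| < 7/121. So R = 7/121.
Check x = -235/121: the series is dominated by a constant times Σ 1/n², which converges (p = 2 > 1).
At x = -249/121: absolute convergence follows by limit comparison with Σ 1/n².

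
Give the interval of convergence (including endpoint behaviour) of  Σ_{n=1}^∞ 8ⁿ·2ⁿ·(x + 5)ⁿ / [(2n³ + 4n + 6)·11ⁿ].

By the ratio test, |a_{n+1}/a_n| = [(2n³ + 4n + 6)/(2(n+1)³ + 4(n+1) + 6)] · 8·2/11 → 16/11.
Hence the series converges for |x + 5| < 1/(16/11) = 11/16, so the radius of convergence is 11/16.
At x = -69/16: the series is dominated by a constant times Σ 1/n³, which converges (p = 3 > 1).
At x = -91/16: the series is dominated by a constant times Σ 1/n³, which converges (p = 3 > 1).

[-91/16, -69/16]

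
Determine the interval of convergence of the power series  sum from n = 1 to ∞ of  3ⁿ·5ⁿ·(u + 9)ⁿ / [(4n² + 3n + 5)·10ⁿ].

Ratio test: |a_{n+1}/a_n| = [(4n² + 3n + 5)/(4(n+1)² + 3(n+1) + 5)] · 3·5/10 → 3/2 as n → ∞.
Hence the series converges for |u + 9| < 1/(3/2) = 2/3, so the radius of convergence is 2/3.
At u = -25/3: the terms are on the order of 1/n², so the series converges absolutely by comparison with the p-series (p = 2 > 1).
When u = -29/3, the terms are on the order of 1/n², so the series converges absolutely by comparison with the p-series (p = 2 > 1).

[-29/3, -25/3]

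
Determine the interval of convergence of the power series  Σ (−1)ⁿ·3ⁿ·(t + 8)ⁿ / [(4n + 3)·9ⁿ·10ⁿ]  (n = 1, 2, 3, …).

Ratio test: |a_{n+1}/a_n| = [(4n + 3)/(4(n+1) + 3)] · 3/(9·10) → 1/30 as n → ∞.
Thus R = 1/(1/30) = 30.
At t = 22: convergence follows from the alternating series test (terms decrease monotonically to 0).
Endpoint t = -38: the terms behave like c/n; limit comparison with the harmonic series gives divergence.

(-38, 22]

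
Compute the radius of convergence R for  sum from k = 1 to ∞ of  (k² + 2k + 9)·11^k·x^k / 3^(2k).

R = 9/11

Ratio test: |a_{k+1}/a_k| = [((k+1)² + 2(k+1) + 9)/(k² + 2k + 9)] · 11/9 → 11/9 as k → ∞.
The series converges when 11/9 · |x| < 1, giving R = 9/11.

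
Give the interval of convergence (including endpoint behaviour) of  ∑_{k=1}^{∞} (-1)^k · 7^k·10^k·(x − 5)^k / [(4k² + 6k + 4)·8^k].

By the ratio test, |a_{k+1}/a_k| = [(4k² + 6k + 4)/(4(k+1)² + 6(k+1) + 4)] · 7·10/8 → 35/4.
Thus R = 1/(35/4) = 4/35.
At x = 179/35: the terms are on the order of 1/k², so the series converges absolutely by comparison with the p-series (p = 2 > 1).
When x = 171/35, the series is dominated by a constant times Σ 1/k², which converges (p = 2 > 1).

[171/35, 179/35]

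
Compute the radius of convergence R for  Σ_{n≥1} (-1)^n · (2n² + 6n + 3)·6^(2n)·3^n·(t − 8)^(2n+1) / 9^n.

R = √3/6

The ratio of consecutive coefficients is [(2(n+1)² + 6(n+1) + 3)/(2n² + 6n + 3)] · 36·3/9 → 12.
Since the exponent of (t − 8) increases by 2 each term, convergence requires |t − 8|² < 1/12, hence R = √3/6.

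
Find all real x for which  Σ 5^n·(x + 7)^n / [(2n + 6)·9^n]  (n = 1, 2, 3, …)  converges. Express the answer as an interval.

The ratio of consecutive coefficients is [(2n + 6)/(2(n+1) + 6)] · 5/9 → 5/9.
The series converges when 5/9 · |x + 7| < 1, giving R = 9/5.
When x = -26/5, the terms behave like c/n; limit comparison with the harmonic series gives divergence.
Check x = -44/5: an alternating series whose terms decrease to 0 in absolute value, so it converges by the Leibniz criterion.

[-44/5, -26/5)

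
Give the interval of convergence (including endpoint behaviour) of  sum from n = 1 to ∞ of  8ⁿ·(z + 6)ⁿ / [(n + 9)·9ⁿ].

[-57/8, -39/8)

Apply the ratio test: |a_{n+1}| / |a_n| = [(n + 9)/((n+1) + 9)] · 8/9, which tends to 8/9 as n → ∞.
Hence the series converges for |z + 6| < 1/(8/9) = 9/8, so the radius of convergence is 9/8.
Check z = -39/8: the terms are asymptotic to a nonzero constant times 1/n, so the series diverges by limit comparison with Σ 1/n.
When z = -57/8, an alternating series whose terms decrease to 0 in absolute value, so it converges by the Leibniz criterion.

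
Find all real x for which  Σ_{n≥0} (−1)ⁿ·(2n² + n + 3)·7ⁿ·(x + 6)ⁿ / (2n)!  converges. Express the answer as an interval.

(−∞, ∞)

The ratio of consecutive coefficients is (2(n+1)² + (n+1) + 3)/(2n² + n + 3) · 7 · 1/[(2n+1)·(2n+2)] → 0.
The limit is 0, so the series converges for all x; R = ∞.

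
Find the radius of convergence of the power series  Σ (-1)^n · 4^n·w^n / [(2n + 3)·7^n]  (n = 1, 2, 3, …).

R = 7/4

Ratio test: |a_{n+1}/a_n| = [(2n + 3)/(2(n+1) + 3)] · 4/7 → 4/7 as n → ∞.
Convergence for |w| · 4/7 < 1, i.e. |w| < 7/4. So R = 7/4.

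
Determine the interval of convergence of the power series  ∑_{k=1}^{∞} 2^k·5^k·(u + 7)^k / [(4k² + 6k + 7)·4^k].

[-37/5, -33/5]

Ratio test: |a_{k+1}/a_k| = [(4k² + 6k + 7)/(4(k+1)² + 6(k+1) + 7)] · 2·5/4 → 5/2 as k → ∞.
Convergence for |u + 7| · 5/2 < 1, i.e. |u + 7| < 2/5. So R = 2/5.
Check u = -33/5: the terms are on the order of 1/k², so the series converges absolutely by comparison with the p-series (p = 2 > 1).
Endpoint u = -37/5: the series is dominated by a constant times Σ 1/k², which converges (p = 2 > 1).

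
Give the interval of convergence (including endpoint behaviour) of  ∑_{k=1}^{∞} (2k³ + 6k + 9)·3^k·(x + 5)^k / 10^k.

(-25/3, -5/3)

The ratio of consecutive coefficients is [(2(k+1)³ + 6(k+1) + 9)/(2k³ + 6k + 9)] · 3/10 → 3/10.
Convergence for |x + 5| · 3/10 < 1, i.e. |x + 5| < 10/3. So R = 10/3.
At x = -5/3: the k-th term does not approach 0; divergence by the term test.
When x = -25/3, the terms have absolute value of order k³, which does not tend to 0, so the series diverges by the divergence test.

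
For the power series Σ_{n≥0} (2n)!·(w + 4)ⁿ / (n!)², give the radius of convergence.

R = 1/4

Apply the ratio test: |a_{n+1}| / |a_n| = (2n+1)·(2n+2)/(n+1)², which tends to 4 as n → ∞.
Thus R = 1/(4) = 1/4.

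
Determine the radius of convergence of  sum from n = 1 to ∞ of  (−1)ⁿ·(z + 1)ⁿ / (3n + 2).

R = 1

Ratio test: |a_{n+1}/a_n| = (3n + 2)/(3(n+1) + 2) → 1 as n → ∞.
So the series converges when |z + 1| < 1 and diverges when |z + 1| > 1; R = 1.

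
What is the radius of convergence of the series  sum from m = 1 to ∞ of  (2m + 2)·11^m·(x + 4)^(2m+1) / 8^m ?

R = 2√22/11

The ratio of consecutive coefficients is [(2(m+1) + 2)/(2m + 2)] · 11/8 → 11/8.
Writing y = (x + 4)², the series in y has radius 8/11, so |x + 4| < √(8/11) and R = 2√22/11.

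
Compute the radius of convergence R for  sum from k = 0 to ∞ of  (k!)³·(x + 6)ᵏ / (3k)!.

By the ratio test, |a_{k+1}/a_k| = (k+1)³/[(3k+1)·(3k+2)·(3k+3)] → 1/27.
Convergence for |x + 6| · 1/27 < 1, i.e. |x + 6| < 27. So R = 27.

R = 27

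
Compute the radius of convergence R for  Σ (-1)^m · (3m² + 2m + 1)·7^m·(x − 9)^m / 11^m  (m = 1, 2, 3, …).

R = 11/7

Ratio test: |a_{m+1}/a_m| = [(3(m+1)² + 2(m+1) + 1)/(3m² + 2m + 1)] · 7/11 → 7/11 as m → ∞.
Convergence for |x − 9| · 7/11 < 1, i.e. |x − 9| < 11/7. So R = 11/7.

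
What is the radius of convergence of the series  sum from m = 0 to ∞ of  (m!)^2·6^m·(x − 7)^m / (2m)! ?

The ratio of consecutive coefficients is (m+1)²/[(2m+1)·(2m+2)] · 6 → 3/2.
Thus R = 1/(3/2) = 2/3.

R = 2/3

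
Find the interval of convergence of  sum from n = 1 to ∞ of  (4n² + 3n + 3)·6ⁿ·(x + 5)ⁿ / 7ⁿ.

(-37/6, -23/6)

By the ratio test, |a_{n+1}/a_n| = [(4(n+1)² + 3(n+1) + 3)/(4n² + 3n + 3)] · 6/7 → 6/7.
The series converges when 6/7 · |x + 5| < 1, giving R = 7/6.
At x = -23/6: the n-th term does not approach 0; divergence by the term test.
Check x = -37/6: the terms do not tend to 0, so the series diverges.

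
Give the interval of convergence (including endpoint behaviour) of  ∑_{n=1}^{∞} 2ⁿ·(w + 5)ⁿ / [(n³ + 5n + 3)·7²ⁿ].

Apply the ratio test: |a_{n+1}| / |a_n| = [(n³ + 5n + 3)/((n+1)³ + 5(n+1) + 3)] · 2/49, which tends to 2/49 as n → ∞.
Thus R = 1/(2/49) = 49/2.
When w = 39/2, absolute convergence follows by limit comparison with Σ 1/n³.
When w = -59/2, the terms are on the order of 1/n³, so the series converges absolutely by comparison with the p-series (p = 3 > 1).

[-59/2, 39/2]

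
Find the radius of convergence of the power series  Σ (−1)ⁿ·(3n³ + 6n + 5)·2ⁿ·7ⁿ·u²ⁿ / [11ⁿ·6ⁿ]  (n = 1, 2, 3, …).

The ratio of consecutive coefficients is [(3(n+1)³ + 6(n+1) + 5)/(3n³ + 6n + 5)] · 2·7/(11·6) → 7/33.
Successive powers of u differ by 2, so the series converges when |u|² · 7/33 < 1, i.e. |u| < √(33/7). So R = √231/7.

R = √231/7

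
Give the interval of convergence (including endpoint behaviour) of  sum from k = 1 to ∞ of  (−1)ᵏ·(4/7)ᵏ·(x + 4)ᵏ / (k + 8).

The ratio of consecutive coefficients is [(k + 8)/((k+1) + 8)] · 4/7 → 4/7.
Hence the series converges for |x + 4| < 1/(4/7) = 7/4, so the radius of convergence is 7/4.
Endpoint x = -9/4: convergence follows from the alternating series test (terms decrease monotonically to 0).
Endpoint x = -23/4: the terms are asymptotic to a nonzero constant times 1/k, so the series diverges by limit comparison with Σ 1/k.

(-23/4, -9/4]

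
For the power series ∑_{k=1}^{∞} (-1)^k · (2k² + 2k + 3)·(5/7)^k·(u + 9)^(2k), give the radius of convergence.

R = √35/5

Ratio test: |a_{k+1}/a_k| = [(2(k+1)² + 2(k+1) + 3)/(2k² + 2k + 3)] · 5/7 → 5/7 as k → ∞.
Writing y = (u + 9)², the series in y has radius 7/5, so |u + 9| < √(7/5) and R = √35/5.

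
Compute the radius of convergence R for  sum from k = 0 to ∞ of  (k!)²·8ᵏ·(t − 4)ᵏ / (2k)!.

The ratio of consecutive coefficients is (k+1)²/[(2k+1)·(2k+2)] · 8 → 2.
Convergence for |t − 4| · 2 < 1, i.e. |t − 4| < 1/2. So R = 1/2.

R = 1/2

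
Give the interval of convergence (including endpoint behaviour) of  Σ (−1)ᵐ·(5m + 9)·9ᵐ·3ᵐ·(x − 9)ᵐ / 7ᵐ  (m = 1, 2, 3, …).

The ratio of consecutive coefficients is [(5(m+1) + 9)/(5m + 9)] · 9·3/7 → 27/7.
Thus R = 1/(27/7) = 7/27.
When x = 250/27, the m-th term does not approach 0; divergence by the term test.
When x = 236/27, the m-th term does not approach 0; divergence by the term test.

(236/27, 250/27)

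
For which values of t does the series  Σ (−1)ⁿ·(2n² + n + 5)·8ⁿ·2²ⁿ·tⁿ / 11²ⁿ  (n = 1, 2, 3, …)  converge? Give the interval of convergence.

Ratio test: |a_{n+1}/a_n| = [(2(n+1)² + (n+1) + 5)/(2n² + n + 5)] · 8·4/121 → 32/121 as n → ∞.
Convergence for |t| · 32/121 < 1, i.e. |t| < 121/32. So R = 121/32.
At t = 121/32: the terms have absolute value of order n², which does not tend to 0, so the series diverges by the divergence test.
When t = -121/32, the n-th term does not approach 0; divergence by the term test.

(-121/32, 121/32)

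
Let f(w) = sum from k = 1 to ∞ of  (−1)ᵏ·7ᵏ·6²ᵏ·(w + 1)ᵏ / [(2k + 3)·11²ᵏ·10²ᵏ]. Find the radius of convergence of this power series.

Ratio test: |a_{k+1}/a_k| = [(2k + 3)/(2(k+1) + 3)] · 7·36/(121·100) → 63/3025 as k → ∞.
Hence the series converges for |w + 1| < 1/(63/3025) = 3025/63, so the radius of convergence is 3025/63.

R = 3025/63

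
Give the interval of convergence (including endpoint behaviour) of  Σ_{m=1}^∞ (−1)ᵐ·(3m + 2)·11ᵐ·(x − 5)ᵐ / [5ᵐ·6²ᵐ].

Ratio test: |a_{m+1}/a_m| = [(3(m+1) + 2)/(3m + 2)] · 11/(5·36) → 11/180 as m → ∞.
Hence the series converges for |x − 5| < 1/(11/180) = 180/11, so the radius of convergence is 180/11.
Endpoint x = 235/11: the m-th term does not approach 0; divergence by the term test.
At x = -125/11: the terms do not tend to 0, so the series diverges.

(-125/11, 235/11)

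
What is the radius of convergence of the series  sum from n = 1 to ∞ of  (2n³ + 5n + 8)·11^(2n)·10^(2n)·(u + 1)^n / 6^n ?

By the ratio test, |a_{n+1}/a_n| = [(2(n+1)³ + 5(n+1) + 8)/(2n³ + 5n + 8)] · 121·100/6 → 6050/3.
Convergence for |u + 1| · 6050/3 < 1, i.e. |u + 1| < 3/6050. So R = 3/6050.

R = 3/6050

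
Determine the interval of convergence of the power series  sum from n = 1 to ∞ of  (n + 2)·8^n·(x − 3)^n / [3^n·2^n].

The ratio of consecutive coefficients is [((n+1) + 2)/(n + 2)] · 8/(3·2) → 4/3.
Hence the series converges for |x − 3| < 1/(4/3) = 3/4, so the radius of convergence is 3/4.
Check x = 15/4: the n-th term does not approach 0; divergence by the term test.
Endpoint x = 9/4: the n-th term does not approach 0; divergence by the term test.

(9/4, 15/4)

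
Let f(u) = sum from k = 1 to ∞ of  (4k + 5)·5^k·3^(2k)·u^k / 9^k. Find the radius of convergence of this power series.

R = 1/5

By the ratio test, |a_{k+1}/a_k| = [(4(k+1) + 5)/(4k + 5)] · 5·9/9 → 5.
Hence the series converges for |u| < 1/(5) = 1/5, so the radius of convergence is 1/5.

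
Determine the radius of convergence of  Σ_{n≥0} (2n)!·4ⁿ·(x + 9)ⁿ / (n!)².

R = 1/16

Apply the ratio test: |a_{n+1}| / |a_n| = (2n+1)·(2n+2)/(n+1)² · 4, which tends to 16 as n → ∞.
Hence the series converges for |x + 9| < 1/(16) = 1/16, so the radius of convergence is 1/16.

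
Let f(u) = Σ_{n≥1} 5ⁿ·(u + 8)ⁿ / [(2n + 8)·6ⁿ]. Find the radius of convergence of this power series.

R = 6/5

Apply the ratio test: |a_{n+1}| / |a_n| = [(2n + 8)/(2(n+1) + 8)] · 5/6, which tends to 5/6 as n → ∞.
Convergence for |u + 8| · 5/6 < 1, i.e. |u + 8| < 6/5. So R = 6/5.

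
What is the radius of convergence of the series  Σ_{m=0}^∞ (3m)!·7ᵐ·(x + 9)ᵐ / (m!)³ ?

Apply the ratio test: |a_{m+1}| / |a_m| = (3m+1)·(3m+2)·(3m+3)/(m+1)³ · 7, which tends to 189 as m → ∞.
Hence the series converges for |x + 9| < 1/(189) = 1/189, so the radius of convergence is 1/189.

R = 1/189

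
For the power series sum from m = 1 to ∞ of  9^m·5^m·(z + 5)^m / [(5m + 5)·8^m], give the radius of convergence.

The ratio of consecutive coefficients is [(5m + 5)/(5(m+1) + 5)] · 9·5/8 → 45/8.
Thus R = 1/(45/8) = 8/45.

R = 8/45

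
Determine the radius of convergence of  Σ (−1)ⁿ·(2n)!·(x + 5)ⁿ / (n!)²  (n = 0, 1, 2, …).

By the ratio test, |a_{n+1}/a_n| = (2n+1)·(2n+2)/(n+1)² → 4.
The series converges when 4 · |x + 5| < 1, giving R = 1/4.

R = 1/4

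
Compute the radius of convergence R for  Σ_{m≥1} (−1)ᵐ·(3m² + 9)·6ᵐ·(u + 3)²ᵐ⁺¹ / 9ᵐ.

By the ratio test, |a_{m+1}/a_m| = [(3(m+1)² + 9)/(3m² + 9)] · 6/9 → 2/3.
Writing y = (u + 3)², the series in y has radius 3/2, so |u + 3| < √(3/2) and R = √6/2.

R = √6/2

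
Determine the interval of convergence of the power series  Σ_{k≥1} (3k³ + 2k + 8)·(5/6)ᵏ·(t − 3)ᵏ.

The ratio of consecutive coefficients is [(3(k+1)³ + 2(k+1) + 8)/(3k³ + 2k + 8)] · 5/6 → 5/6.
Thus R = 1/(5/6) = 6/5.
Endpoint t = 21/5: the terms have absolute value of order k³, which does not tend to 0, so the series diverges by the divergence test.
When t = 9/5, the k-th term does not approach 0; divergence by the term test.

(9/5, 21/5)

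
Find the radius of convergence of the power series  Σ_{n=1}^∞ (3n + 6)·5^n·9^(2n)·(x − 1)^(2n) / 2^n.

By the ratio test, |a_{n+1}/a_n| = [(3(n+1) + 6)/(3n + 6)] · 5·81/2 → 405/2.
Writing y = (x − 1)², the series in y has radius 2/405, so |x − 1| < √(2/405) and R = √10/45.

R = √10/45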